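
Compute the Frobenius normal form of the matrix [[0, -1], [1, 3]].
R = [[0, -1], [1, 3]]

The invariant factors of A (the non-unit diagonal entries of the Smith normal form of xI - A over ℚ[x]) are x^2 - 3x + 1, each dividing the next. The characteristic polynomial is their product, x^2 - 3x + 1.

The rational canonical form is the block-diagonal matrix of companion matrices C(f_i):
R = [[0, -1], [1, 3]].

Note the characteristic polynomial does not split into linear factors over ℚ, so A has no Jordan form over ℚ; the rational canonical form exists over any field.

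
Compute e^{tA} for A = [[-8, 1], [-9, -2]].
e^{tA} = [[(1 - 3*t)*e^{-5*t}, t*e^{-5*t}], [-9*t*e^{-5*t}, (3*t + 1)*e^{-5*t}]]

A has Jordan form J = [[-5, 1], [0, -5]] with A = PJP^{-1}, so e^{tA} = P e^{tJ} P^{-1}.

For a Jordan block J_k(λ), e^{tJ_k(λ)} = e^{λt} · (I + tN + t^2 N^2/2! + ... + t^{k-1} N^{k-1}/(k-1)!) where N is the nilpotent superdiagonal part.

Assembling the blocks and conjugating back gives the entries of e^{tA} as shown above.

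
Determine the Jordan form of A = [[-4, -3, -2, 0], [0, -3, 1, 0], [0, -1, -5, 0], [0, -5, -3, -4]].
The characteristic polynomial is det(xI - A) = (x + 4)^4, so the eigenvalues are -4 (algebraic multiplicity 4).

For λ = -4: rank(A + 4I) = 2, rank((A + 4I)^2) = 1, rank((A + 4I)^3) = 0. The eigenspace has dimension 4 - 2 = 2, so there are 2 Jordan blocks; the rank sequence gives block sizes [3, 1].

Assembling the blocks gives the Jordan form J above.

J = [[-4, 1, 0, 0], [0, -4, 1, 0], [0, 0, -4, 0], [0, 0, 0, -4]]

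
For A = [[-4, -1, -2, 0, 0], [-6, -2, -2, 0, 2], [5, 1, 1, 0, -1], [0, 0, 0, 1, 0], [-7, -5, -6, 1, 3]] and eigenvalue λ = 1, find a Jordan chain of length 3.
We seek v_1 ∈ ker((A - I)^3) \ ker((A - I)^2), then set v_{i+1} = (A - I) v_i.

One such chain is v_1 = [[0, 2, -1, 1, 2]]^T, v_2 = [[0, 0, 0, 0, 1]]^T, v_3 = [[0, 2, -1, 0, 2]]^T. Check: (A - I) v_3 = [[0, 0, 0, 0, 0]]^T = 0.

v_1 = [[0, 2, -1, 1, 2]]^T, v_2 = [[0, 0, 0, 0, 1]]^T, v_3 = [[0, 2, -1, 0, 2]]^T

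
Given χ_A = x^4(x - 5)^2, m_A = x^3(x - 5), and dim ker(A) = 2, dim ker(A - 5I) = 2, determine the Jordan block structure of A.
Jordan blocks: (0, 3), (0, 1), (5, 1), (5, 1)

λ = 0: algebraic multiplicity 4 (exponent in χ_A), largest block size 3 (exponent in m_A), 2 blocks (geometric multiplicity). These force block sizes [3, 1].
λ = 5: algebraic multiplicity 2 (exponent in χ_A), largest block size 1 (exponent in m_A), 2 blocks (geometric multiplicity). These force block sizes [1, 1].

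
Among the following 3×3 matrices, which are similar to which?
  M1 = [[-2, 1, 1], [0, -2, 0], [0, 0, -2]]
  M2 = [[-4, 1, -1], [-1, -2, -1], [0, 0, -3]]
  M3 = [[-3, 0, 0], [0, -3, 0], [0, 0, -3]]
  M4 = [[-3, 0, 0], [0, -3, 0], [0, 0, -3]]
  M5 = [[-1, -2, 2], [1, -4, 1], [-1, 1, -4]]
Characteristic polynomials: χ_{M1} = (x + 2)^3, χ_{M2} = (x + 3)^3, χ_{M3} = (x + 3)^3, χ_{M4} = (x + 3)^3, χ_{M5} = (x + 3)^3.

{M1}: invariant factors x + 2, (x + 2)^2.

{M2, M5}: invariant factors x + 3, (x + 3)^2.

{M3, M4}: invariant factors x + 3, x + 3, x + 3.

Matrices are similar if and only if their invariant-factor lists agree; the partition into similarity classes is {M1}, {M2, M5}, {M3, M4}.

3 classes: {M1}, {M2, M5}, {M3, M4}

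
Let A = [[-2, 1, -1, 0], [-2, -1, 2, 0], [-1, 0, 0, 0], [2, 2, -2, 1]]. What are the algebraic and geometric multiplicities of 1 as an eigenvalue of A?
The characteristic polynomial is (x - 1)(x + 1)^3, so the factor x - 1 appears with exponent 1: the algebraic multiplicity is 1.

rank(A - I) = 3, so the eigenspace has dimension 4 - 3 = 1: the geometric multiplicity is 1.

algebraic multiplicity 1, geometric multiplicity 1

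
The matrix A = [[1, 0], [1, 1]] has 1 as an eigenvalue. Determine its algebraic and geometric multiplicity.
The characteristic polynomial is (x - 1)^2, so the factor x - 1 appears with exponent 2: the algebraic multiplicity is 2.

rank(A - I) = 1, so the eigenspace has dimension 2 - 1 = 1: the geometric multiplicity is 1.

Since 1 < 2, A is not diagonalizable.

algebraic multiplicity 2, geometric multiplicity 1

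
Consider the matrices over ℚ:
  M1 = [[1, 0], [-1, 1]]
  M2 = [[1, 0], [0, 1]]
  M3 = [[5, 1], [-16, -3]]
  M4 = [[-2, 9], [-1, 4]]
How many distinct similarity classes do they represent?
2 classes: {M1, M3, M4}, {M2}

Characteristic polynomials: χ_{M1} = (x - 1)^2, χ_{M2} = (x - 1)^2, χ_{M3} = (x - 1)^2, χ_{M4} = (x - 1)^2.

{M1, M3, M4}: invariant factors (x - 1)^2.

{M2}: invariant factors x - 1, x - 1.

Matrices are similar if and only if their invariant-factor lists agree; the partition into similarity classes is {M1, M3, M4}, {M2}.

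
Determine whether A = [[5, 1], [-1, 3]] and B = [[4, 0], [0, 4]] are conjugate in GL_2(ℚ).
Both have characteristic polynomial (x - 4)^2, but the minimal polynomial of A is (x - 4)^2 while the minimal polynomial of B is x - 4. The minimal polynomial is a similarity invariant, so A and B are not similar.

No.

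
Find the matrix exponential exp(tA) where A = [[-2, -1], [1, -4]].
e^{tA} = [[(t + 1)*e^{-3*t}, -t*e^{-3*t}], [t*e^{-3*t}, (1 - t)*e^{-3*t}]]

A has Jordan form J = [[-3, 1], [0, -3]] with A = PJP^{-1}, so e^{tA} = P e^{tJ} P^{-1}.

For a Jordan block J_k(λ), e^{tJ_k(λ)} = e^{λt} · (I + tN + t^2 N^2/2! + ... + t^{k-1} N^{k-1}/(k-1)!) where N is the nilpotent superdiagonal part.

Assembling the blocks and conjugating back gives the entries of e^{tA} as shown above.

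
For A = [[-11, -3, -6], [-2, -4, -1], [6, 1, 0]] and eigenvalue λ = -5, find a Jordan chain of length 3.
v_1 = [[-1, 0, 1]]^T, v_2 = [[0, 1, -1]]^T, v_3 = [[3, 2, -4]]^T

We seek v_1 ∈ ker((A + 5I)^3) \ ker((A + 5I)^2), then set v_{i+1} = (A + 5I) v_i.

One such chain is v_1 = [[-1, 0, 1]]^T, v_2 = [[0, 1, -1]]^T, v_3 = [[3, 2, -4]]^T. Check: (A + 5I) v_3 = [[0, 0, 0]]^T = 0.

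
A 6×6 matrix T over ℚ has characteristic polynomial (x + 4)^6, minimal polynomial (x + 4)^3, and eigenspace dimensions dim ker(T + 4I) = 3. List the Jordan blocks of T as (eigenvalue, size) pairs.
λ = -4: algebraic multiplicity 6 (exponent in χ_T), largest block size 3 (exponent in m_T), 3 blocks (geometric multiplicity). These force block sizes [3, 2, 1].

Jordan blocks: (-4, 3), (-4, 2), (-4, 1)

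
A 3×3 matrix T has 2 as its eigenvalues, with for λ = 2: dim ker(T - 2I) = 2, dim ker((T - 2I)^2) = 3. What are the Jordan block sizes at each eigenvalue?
Jordan blocks: (2, 2), (2, 1)

λ = 2: successive nullity increments [2, 1] count blocks of size ≥ k; block sizes are [2, 1].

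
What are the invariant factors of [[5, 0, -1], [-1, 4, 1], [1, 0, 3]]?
x - 4, (x - 4)^2

The Jordan structure of A has elementary divisors (x - 4)^2, (x - 4). Arranging the block sizes at each eigenvalue in decreasing order and taking row products gives the invariant factors.

Invariant factors (smallest first, each dividing the next): x - 4, (x - 4)^2.

Check: the last factor (x - 4)^2 is the minimal polynomial, and the product (x - 4)^3 is the characteristic polynomial.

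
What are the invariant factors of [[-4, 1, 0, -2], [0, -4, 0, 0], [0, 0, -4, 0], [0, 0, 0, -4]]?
x + 4, x + 4, (x + 4)^2

The Jordan structure of A has elementary divisors (x + 4)^2, (x + 4), (x + 4). Arranging the block sizes at each eigenvalue in decreasing order and taking row products gives the invariant factors.

Invariant factors (smallest first, each dividing the next): x + 4, x + 4, (x + 4)^2.

Check: the last factor (x + 4)^2 is the minimal polynomial, and the product (x + 4)^4 is the characteristic polynomial.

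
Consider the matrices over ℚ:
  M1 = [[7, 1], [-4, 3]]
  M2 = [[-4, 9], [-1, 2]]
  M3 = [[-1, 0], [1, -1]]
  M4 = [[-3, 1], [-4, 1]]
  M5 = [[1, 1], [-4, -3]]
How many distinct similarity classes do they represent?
2 classes: {M1}, {M2, M3, M4, M5}

Characteristic polynomials: χ_{M1} = (x - 5)^2, χ_{M2} = (x + 1)^2, χ_{M3} = (x + 1)^2, χ_{M4} = (x + 1)^2, χ_{M5} = (x + 1)^2.

{M1}: invariant factors (x - 5)^2.

{M2, M3, M4, M5}: invariant factors (x + 1)^2.

Matrices are similar if and only if their invariant-factor lists agree; the partition into similarity classes is {M1}, {M2, M3, M4, M5}.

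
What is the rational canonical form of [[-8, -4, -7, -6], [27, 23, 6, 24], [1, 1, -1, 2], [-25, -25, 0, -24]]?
R = [[-4, 0, 0, 0], [0, 0, 0, 32], [0, 1, 0, 0], [0, 0, 1, -6]]

The invariant factors of A (the non-unit diagonal entries of the Smith normal form of xI - A over ℚ[x]) are x + 4, (x - 2)(x + 4)^2, each dividing the next. The characteristic polynomial is their product, (x - 2)(x + 4)^3.

The rational canonical form is the block-diagonal matrix of companion matrices C(f_i):
R = [[-4, 0, 0, 0], [0, 0, 0, 32], [0, 1, 0, 0], [0, 0, 1, -6]].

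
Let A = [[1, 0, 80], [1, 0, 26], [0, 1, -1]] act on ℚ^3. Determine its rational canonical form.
The invariant factors of A (the non-unit diagonal entries of the Smith normal form of xI - A over ℚ[x]) are (x - 6)(x + 3)^2, each dividing the next. The characteristic polynomial is their product, (x - 6)(x + 3)^2.

The rational canonical form is the block-diagonal matrix of companion matrices C(f_i):
R = [[0, 0, 54], [1, 0, 27], [0, 1, 0]].

R = [[0, 0, 54], [1, 0, 27], [0, 1, 0]]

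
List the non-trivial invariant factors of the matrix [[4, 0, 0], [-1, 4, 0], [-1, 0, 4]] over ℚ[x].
x - 4, (x - 4)^2

The Jordan structure of A has elementary divisors (x - 4)^2, (x - 4). Arranging the block sizes at each eigenvalue in decreasing order and taking row products gives the invariant factors.

Invariant factors (smallest first, each dividing the next): x - 4, (x - 4)^2.

Check: the last factor (x - 4)^2 is the minimal polynomial, and the product (x - 4)^3 is the characteristic polynomial.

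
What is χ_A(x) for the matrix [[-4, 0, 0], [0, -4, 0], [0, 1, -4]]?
xI - A = [[x + 4, 0, 0], [0, x + 4, 0], [0, -1, x + 4]].

Expanding det(xI - A) along the first row:
det(xI - A) = + (x + 4)·det([[x + 4, 0], [-1, x + 4]]) - (0)·det([[0, 0], [0, x + 4]]) + (0)·det([[0, x + 4], [0, -1]]).

Evaluating gives χ_A(x) = x^3 + 12x^2 + 48x + 64 = (x + 4)^3.

χ_A(x) = (x + 4)^3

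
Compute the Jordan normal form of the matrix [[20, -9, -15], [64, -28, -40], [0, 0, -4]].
J = [[-4, 1, 0], [0, -4, 0], [0, 0, -4]]

The characteristic polynomial is det(xI - A) = (x + 4)^3, so the eigenvalues are -4 (algebraic multiplicity 3).

For λ = -4: rank(A + 4I) = 1, rank((A + 4I)^2) = 0. The eigenspace has dimension 3 - 1 = 2, so there are 2 Jordan blocks; the rank sequence gives block sizes [2, 1].

Assembling the blocks gives the Jordan form J above.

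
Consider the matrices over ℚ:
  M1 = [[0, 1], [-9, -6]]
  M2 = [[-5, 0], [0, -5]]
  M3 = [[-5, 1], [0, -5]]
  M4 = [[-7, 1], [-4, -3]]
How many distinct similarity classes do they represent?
3 classes: {M1}, {M2}, {M3, M4}

Characteristic polynomials: χ_{M1} = (x + 3)^2, χ_{M2} = (x + 5)^2, χ_{M3} = (x + 5)^2, χ_{M4} = (x + 5)^2.

{M1}: invariant factors (x + 3)^2.

{M2}: invariant factors x + 5, x + 5.

{M3, M4}: invariant factors (x + 5)^2.

Matrices are similar if and only if their invariant-factor lists agree; the partition into similarity classes is {M1}, {M2}, {M3, M4}.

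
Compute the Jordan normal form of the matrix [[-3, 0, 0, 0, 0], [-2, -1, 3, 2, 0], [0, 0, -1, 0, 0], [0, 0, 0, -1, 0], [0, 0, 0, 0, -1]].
J = [[-3, 0, 0, 0, 0], [0, -1, 1, 0, 0], [0, 0, -1, 0, 0], [0, 0, 0, -1, 0], [0, 0, 0, 0, -1]]

The characteristic polynomial is det(xI - A) = (x + 1)^4(x + 3), so the eigenvalues are -3 (algebraic multiplicity 1), -1 (algebraic multiplicity 4).

For λ = -3: algebraic multiplicity 1 gives one 1×1 block.

For λ = -1: rank(A + I) = 2, rank((A + I)^2) = 1. The eigenspace has dimension 5 - 2 = 3, so there are 3 Jordan blocks; the rank sequence gives block sizes [2, 1, 1].

Assembling the blocks gives the Jordan form J above.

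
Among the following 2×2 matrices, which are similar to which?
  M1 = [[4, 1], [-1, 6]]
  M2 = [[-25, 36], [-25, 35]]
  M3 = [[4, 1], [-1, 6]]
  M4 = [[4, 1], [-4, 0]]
Characteristic polynomials: χ_{M1} = (x - 5)^2, χ_{M2} = (x - 5)^2, χ_{M3} = (x - 5)^2, χ_{M4} = (x - 2)^2.

{M1, M2, M3}: invariant factors (x - 5)^2.

{M4}: invariant factors (x - 2)^2.

Matrices are similar if and only if their invariant-factor lists agree; the partition into similarity classes is {M1, M2, M3}, {M4}.

2 classes: {M1, M2, M3}, {M4}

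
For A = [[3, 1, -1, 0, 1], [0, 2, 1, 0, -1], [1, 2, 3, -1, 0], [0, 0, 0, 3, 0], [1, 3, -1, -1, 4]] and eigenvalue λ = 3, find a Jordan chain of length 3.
v_1 = [[-2, 2, 2, 2, -1]]^T, v_2 = [[-1, 1, 0, 0, -1]]^T, v_3 = [[0, 0, 1, 0, 1]]^T

We seek v_1 ∈ ker((A - 3I)^3) \ ker((A - 3I)^2), then set v_{i+1} = (A - 3I) v_i.

One such chain is v_1 = [[-2, 2, 2, 2, -1]]^T, v_2 = [[-1, 1, 0, 0, -1]]^T, v_3 = [[0, 0, 1, 0, 1]]^T. Check: (A - 3I) v_3 = [[0, 0, 0, 0, 0]]^T = 0.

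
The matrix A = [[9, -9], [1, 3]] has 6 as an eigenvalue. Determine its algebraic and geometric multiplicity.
algebraic multiplicity 2, geometric multiplicity 1

The characteristic polynomial is (x - 6)^2, so the factor x - 6 appears with exponent 2: the algebraic multiplicity is 2.

rank(A - 6I) = 1, so the eigenspace has dimension 2 - 1 = 1: the geometric multiplicity is 1.

Since 1 < 2, A is not diagonalizable.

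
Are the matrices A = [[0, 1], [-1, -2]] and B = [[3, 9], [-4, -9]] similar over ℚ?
No.

trace(A) = -2 but trace(B) = -6. The trace is a similarity invariant, so A and B are not similar.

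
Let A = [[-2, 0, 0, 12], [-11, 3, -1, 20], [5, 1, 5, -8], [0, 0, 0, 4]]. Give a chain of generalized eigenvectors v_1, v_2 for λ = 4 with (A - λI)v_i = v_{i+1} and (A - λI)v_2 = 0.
We seek v_1 ∈ ker((A - 4I)^2) \ ker(A - 4I), then set v_{i+1} = (A - 4I) v_i.

One such chain is v_1 = [[0, 1, 0, 0]]^T, v_2 = [[0, -1, 1, 0]]^T. Check: (A - 4I) v_2 = [[0, 0, 0, 0]]^T = 0.

v_1 = [[0, 1, 0, 0]]^T, v_2 = [[0, -1, 1, 0]]^T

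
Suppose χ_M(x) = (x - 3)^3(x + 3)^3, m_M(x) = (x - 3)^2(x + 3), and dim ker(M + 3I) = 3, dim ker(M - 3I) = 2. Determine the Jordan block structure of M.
λ = -3: algebraic multiplicity 3 (exponent in χ_M), largest block size 1 (exponent in m_M), 3 blocks (geometric multiplicity). These force block sizes [1, 1, 1].
λ = 3: algebraic multiplicity 3 (exponent in χ_M), largest block size 2 (exponent in m_M), 2 blocks (geometric multiplicity). These force block sizes [2, 1].

Jordan blocks: (-3, 1), (-3, 1), (-3, 1), (3, 2), (3, 1)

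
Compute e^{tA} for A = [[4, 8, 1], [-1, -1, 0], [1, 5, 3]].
A has Jordan form J = [[2, 1, 0], [0, 2, 1], [0, 0, 2]] with A = PJP^{-1}, so e^{tA} = P e^{tJ} P^{-1}.

For a Jordan block J_k(λ), e^{tJ_k(λ)} = e^{λt} · (I + tN + t^2 N^2/2! + ... + t^{k-1} N^{k-1}/(k-1)!) where N is the nilpotent superdiagonal part.

Assembling the blocks and conjugating back gives the entries of e^{tA} as shown above.

e^{tA} = [[(-3*t^2 + 4*t + 2)*e^{2*t}/2, t*(16 - 3*t)*e^{2*t}/2, t*(3*t + 2)*e^{2*t}/2], [t*(t - 2)*e^{2*t}/2, (t^2 - 6*t + 2)*e^{2*t}/2, -t^2*e^{2*t}/2], [t*(1 - t)*e^{2*t}, t*(5 - t)*e^{2*t}, (t^2 + t + 1)*e^{2*t}]]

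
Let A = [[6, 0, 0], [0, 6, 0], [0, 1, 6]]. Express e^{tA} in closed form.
A has Jordan form J = [[6, 1, 0], [0, 6, 0], [0, 0, 6]] with A = PJP^{-1}, so e^{tA} = P e^{tJ} P^{-1}.

For a Jordan block J_k(λ), e^{tJ_k(λ)} = e^{λt} · (I + tN + t^2 N^2/2! + ... + t^{k-1} N^{k-1}/(k-1)!) where N is the nilpotent superdiagonal part.

Assembling the blocks and conjugating back gives the entries of e^{tA} as shown above.

e^{tA} = [[e^{6*t}, 0, 0], [0, e^{6*t}, 0], [0, t*e^{6*t}, e^{6*t}]]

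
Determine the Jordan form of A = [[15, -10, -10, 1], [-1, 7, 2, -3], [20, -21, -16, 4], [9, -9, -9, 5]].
The characteristic polynomial is det(xI - A) = (x - 5)^3(x + 4), so the eigenvalues are -4 (algebraic multiplicity 1), 5 (algebraic multiplicity 3).

For λ = -4: algebraic multiplicity 1 gives one 1×1 block.

For λ = 5: rank(A - 5I) = 3, rank((A - 5I)^2) = 2, rank((A - 5I)^3) = 1. The eigenspace has dimension 4 - 3 = 1, so there is 1 Jordan block; the rank sequence gives block sizes [3].

Assembling the blocks gives the Jordan form J above.

J = [[-4, 0, 0, 0], [0, 5, 1, 0], [0, 0, 5, 1], [0, 0, 0, 5]]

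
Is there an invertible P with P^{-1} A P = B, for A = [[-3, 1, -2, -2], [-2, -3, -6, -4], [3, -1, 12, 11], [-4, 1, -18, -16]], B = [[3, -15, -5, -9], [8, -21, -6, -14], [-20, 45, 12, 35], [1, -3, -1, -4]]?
No.

Both have characteristic polynomial (x + 2)^2(x + 3)^2, but the minimal polynomial of A is (x + 2)^2(x + 3)^2 while the minimal polynomial of B is (x + 2)^2(x + 3). The minimal polynomial is a similarity invariant, so A and B are not similar.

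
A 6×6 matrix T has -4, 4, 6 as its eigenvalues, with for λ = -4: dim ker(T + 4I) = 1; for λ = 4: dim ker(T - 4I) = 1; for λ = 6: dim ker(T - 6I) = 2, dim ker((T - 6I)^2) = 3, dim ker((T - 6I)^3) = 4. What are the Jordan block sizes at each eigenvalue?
Jordan blocks: (-4, 1), (4, 1), (6, 3), (6, 1)

λ = -4: successive nullity increments [1] count blocks of size ≥ k; block sizes are [1].
λ = 4: successive nullity increments [1] count blocks of size ≥ k; block sizes are [1].
λ = 6: successive nullity increments [2, 1, 1] count blocks of size ≥ k; block sizes are [3, 1].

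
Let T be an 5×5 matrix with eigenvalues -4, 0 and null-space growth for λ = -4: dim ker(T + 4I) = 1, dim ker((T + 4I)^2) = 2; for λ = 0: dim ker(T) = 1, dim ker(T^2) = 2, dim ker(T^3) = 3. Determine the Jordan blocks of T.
Jordan blocks: (-4, 2), (0, 3)

λ = -4: successive nullity increments [1, 1] count blocks of size ≥ k; block sizes are [2].
λ = 0: successive nullity increments [1, 1, 1] count blocks of size ≥ k; block sizes are [3].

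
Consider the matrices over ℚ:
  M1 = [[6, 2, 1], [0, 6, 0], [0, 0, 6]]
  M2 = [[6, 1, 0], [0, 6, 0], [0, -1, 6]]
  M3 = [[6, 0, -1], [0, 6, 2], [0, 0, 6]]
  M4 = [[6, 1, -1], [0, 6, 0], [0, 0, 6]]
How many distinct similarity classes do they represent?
Characteristic polynomials: χ_{M1} = (x - 6)^3, χ_{M2} = (x - 6)^3, χ_{M3} = (x - 6)^3, χ_{M4} = (x - 6)^3.

{M1, M2, M3, M4}: invariant factors x - 6, (x - 6)^2.

Matrices are similar if and only if their invariant-factor lists agree; the partition into similarity classes is {M1, M2, M3, M4}.

1 class: {M1, M2, M3, M4}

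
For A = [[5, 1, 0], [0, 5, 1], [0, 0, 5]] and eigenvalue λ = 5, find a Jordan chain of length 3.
We seek v_1 ∈ ker((A - 5I)^3) \ ker((A - 5I)^2), then set v_{i+1} = (A - 5I) v_i.

One such chain is v_1 = [[-1, 0, 1]]^T, v_2 = [[0, 1, 0]]^T, v_3 = [[1, 0, 0]]^T. Check: (A - 5I) v_3 = [[0, 0, 0]]^T = 0.

v_1 = [[-1, 0, 1]]^T, v_2 = [[0, 1, 0]]^T, v_3 = [[1, 0, 0]]^T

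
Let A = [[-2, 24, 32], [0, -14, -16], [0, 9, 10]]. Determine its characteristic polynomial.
xI - A = [[x + 2, -24, -32], [0, x + 14, 16], [0, -9, x - 10]].

Expanding det(xI - A) along the first row:
det(xI - A) = + (x + 2)·det([[x + 14, 16], [-9, x - 10]]) - (-24)·det([[0, 16], [0, x - 10]]) + (-32)·det([[0, x + 14], [0, -9]]).

Evaluating gives χ_A(x) = x^3 + 6x^2 + 12x + 8 = (x + 2)^3.

χ_A(x) = (x + 2)^3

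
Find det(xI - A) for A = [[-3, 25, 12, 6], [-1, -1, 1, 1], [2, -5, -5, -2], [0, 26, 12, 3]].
xI - A = [[x + 3, -25, -12, -6], [1, x + 1, -1, -1], [-2, 5, x + 5, 2], [0, -26, -12, x - 3]].

Expanding det(xI - A) along the first row:
det(xI - A) = + (x + 3)·det([[x + 1, -1, -1], [5, x + 5, 2], [-26, -12, x - 3]]) - (-25)·det([[1, -1, -1], [-2, x + 5, 2], [0, -12, x - 3]]) + (-12)·det([[1, x + 1, -1], [-2, 5, 2], [0, -26, x - 3]]) - (-6)·det([[1, x + 1, -1], [-2, 5, x + 5], [0, -26, -12]]).

Evaluating gives χ_A(x) = x^4 + 6x^3 - 54x - 81 = (x - 3)(x + 3)^3.

χ_A(x) = (x - 3)(x + 3)^3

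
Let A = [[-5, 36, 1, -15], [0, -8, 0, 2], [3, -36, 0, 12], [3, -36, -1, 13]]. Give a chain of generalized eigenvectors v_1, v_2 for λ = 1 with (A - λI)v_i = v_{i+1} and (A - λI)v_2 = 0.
v_1 = [[-1, 0, 0, 1]]^T, v_2 = [[-9, 2, 9, 9]]^T

We seek v_1 ∈ ker((A - I)^2) \ ker(A - I), then set v_{i+1} = (A - I) v_i.

One such chain is v_1 = [[-1, 0, 0, 1]]^T, v_2 = [[-9, 2, 9, 9]]^T. Check: (A - I) v_2 = [[0, 0, 0, 0]]^T = 0.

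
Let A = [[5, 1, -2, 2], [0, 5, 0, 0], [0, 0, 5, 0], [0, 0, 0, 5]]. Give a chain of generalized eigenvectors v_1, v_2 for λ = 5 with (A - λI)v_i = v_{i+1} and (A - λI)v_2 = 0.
v_1 = [[0, 1, -1, -1]]^T, v_2 = [[1, 0, 0, 0]]^T

We seek v_1 ∈ ker((A - 5I)^2) \ ker(A - 5I), then set v_{i+1} = (A - 5I) v_i.

One such chain is v_1 = [[0, 1, -1, -1]]^T, v_2 = [[1, 0, 0, 0]]^T. Check: (A - 5I) v_2 = [[0, 0, 0, 0]]^T = 0.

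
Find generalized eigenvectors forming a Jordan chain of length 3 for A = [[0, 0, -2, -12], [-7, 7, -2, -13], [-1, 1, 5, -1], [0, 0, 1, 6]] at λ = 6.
v_1 = [[0, 1, 0, 0]]^T, v_2 = [[0, 1, 1, 0]]^T, v_3 = [[-2, -1, 0, 1]]^T

We seek v_1 ∈ ker((A - 6I)^3) \ ker((A - 6I)^2), then set v_{i+1} = (A - 6I) v_i.

One such chain is v_1 = [[0, 1, 0, 0]]^T, v_2 = [[0, 1, 1, 0]]^T, v_3 = [[-2, -1, 0, 1]]^T. Check: (A - 6I) v_3 = [[0, 0, 0, 0]]^T = 0.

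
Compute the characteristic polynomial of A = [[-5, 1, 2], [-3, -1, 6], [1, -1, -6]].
xI - A = [[x + 5, -1, -2], [3, x + 1, -6], [-1, 1, x + 6]].

Expanding det(xI - A) along the first row:
det(xI - A) = + (x + 5)·det([[x + 1, -6], [1, x + 6]]) - (-1)·det([[3, -6], [-1, x + 6]]) + (-2)·det([[3, x + 1], [-1, 1]]).

Evaluating gives χ_A(x) = x^3 + 12x^2 + 48x + 64 = (x + 4)^3.

χ_A(x) = (x + 4)^3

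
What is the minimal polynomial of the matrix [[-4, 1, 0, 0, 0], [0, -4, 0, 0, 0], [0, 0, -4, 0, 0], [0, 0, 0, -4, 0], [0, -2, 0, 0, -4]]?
m_A(x) = (x + 4)^2

The characteristic polynomial factors as (x + 4)^5. The minimal polynomial is ∏(x - λ)^{k_λ} where k_λ is the size of the largest Jordan block at λ.

For λ = -4: rank(A + 4I) = 1, and the largest Jordan block has size 2 (the smallest k with rank((A + 4I)^k) = rank((A + 4I)^(k+1))).

So m_A(x) = (x + 4)^2.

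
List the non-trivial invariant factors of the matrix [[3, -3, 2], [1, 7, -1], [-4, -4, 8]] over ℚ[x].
The Jordan structure of A has elementary divisors (x - 6)^3. Arranging the block sizes at each eigenvalue in decreasing order and taking row products gives the invariant factors.

Invariant factors (smallest first, each dividing the next): (x - 6)^3.

Check: the last factor (x - 6)^3 is the minimal polynomial, and the product (x - 6)^3 is the characteristic polynomial.

(x - 6)^3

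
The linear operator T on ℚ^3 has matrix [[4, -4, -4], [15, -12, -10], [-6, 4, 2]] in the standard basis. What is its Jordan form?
J = [[-2, 1, 0], [0, -2, 0], [0, 0, -2]]

The characteristic polynomial is det(xI - A) = (x + 2)^3, so the eigenvalues are -2 (algebraic multiplicity 3).

For λ = -2: rank(A + 2I) = 1, rank((A + 2I)^2) = 0. The eigenspace has dimension 3 - 1 = 2, so there are 2 Jordan blocks; the rank sequence gives block sizes [2, 1].

Assembling the blocks gives the Jordan form J above.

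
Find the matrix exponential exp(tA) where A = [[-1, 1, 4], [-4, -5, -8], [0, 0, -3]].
e^{tA} = [[(2*t + 1)*e^{-3*t}, t*e^{-3*t}, 4*t*e^{-3*t}], [-4*t*e^{-3*t}, (1 - 2*t)*e^{-3*t}, -8*t*e^{-3*t}], [0, 0, e^{-3*t}]]

A has Jordan form J = [[-3, 1, 0], [0, -3, 0], [0, 0, -3]] with A = PJP^{-1}, so e^{tA} = P e^{tJ} P^{-1}.

For a Jordan block J_k(λ), e^{tJ_k(λ)} = e^{λt} · (I + tN + t^2 N^2/2! + ... + t^{k-1} N^{k-1}/(k-1)!) where N is the nilpotent superdiagonal part.

Assembling the blocks and conjugating back gives the entries of e^{tA} as shown above.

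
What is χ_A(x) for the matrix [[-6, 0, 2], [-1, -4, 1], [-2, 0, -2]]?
χ_A(x) = (x + 4)^3

xI - A = [[x + 6, 0, -2], [1, x + 4, -1], [2, 0, x + 2]].

Expanding det(xI - A) along the first row:
det(xI - A) = + (x + 6)·det([[x + 4, -1], [0, x + 2]]) - (0)·det([[1, -1], [2, x + 2]]) + (-2)·det([[1, x + 4], [2, 0]]).

Evaluating gives χ_A(x) = x^3 + 12x^2 + 48x + 64 = (x + 4)^3.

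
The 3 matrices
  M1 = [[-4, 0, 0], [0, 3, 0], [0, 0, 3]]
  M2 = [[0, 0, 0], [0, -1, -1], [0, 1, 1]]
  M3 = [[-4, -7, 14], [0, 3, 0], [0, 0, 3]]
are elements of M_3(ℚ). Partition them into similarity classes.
2 classes: {M1, M3}, {M2}

Characteristic polynomials: χ_{M1} = (x - 3)^2(x + 4), χ_{M2} = x^3, χ_{M3} = (x - 3)^2(x + 4).

{M1, M3}: invariant factors x - 3, (x - 3)(x + 4).

{M2}: invariant factors x, x^2.

Matrices are similar if and only if their invariant-factor lists agree; the partition into similarity classes is {M1, M3}, {M2}.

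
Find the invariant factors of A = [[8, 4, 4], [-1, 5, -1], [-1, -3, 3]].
The Jordan structure of A has elementary divisors (x - 4), (x - 6)^2. Arranging the block sizes at each eigenvalue in decreasing order and taking row products gives the invariant factors.

Invariant factors (smallest first, each dividing the next): (x - 6)^2(x - 4).

Check: the last factor (x - 6)^2(x - 4) is the minimal polynomial, and the product (x - 6)^2(x - 4) is the characteristic polynomial.

(x - 6)^2(x - 4)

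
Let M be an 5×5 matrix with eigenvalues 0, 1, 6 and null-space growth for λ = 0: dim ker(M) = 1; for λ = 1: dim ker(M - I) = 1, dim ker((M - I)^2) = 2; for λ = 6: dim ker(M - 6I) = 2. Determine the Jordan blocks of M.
Jordan blocks: (0, 1), (1, 2), (6, 1), (6, 1)

λ = 0: successive nullity increments [1] count blocks of size ≥ k; block sizes are [1].
λ = 1: successive nullity increments [1, 1] count blocks of size ≥ k; block sizes are [2].
λ = 6: successive nullity increments [2] count blocks of size ≥ k; block sizes are [1, 1].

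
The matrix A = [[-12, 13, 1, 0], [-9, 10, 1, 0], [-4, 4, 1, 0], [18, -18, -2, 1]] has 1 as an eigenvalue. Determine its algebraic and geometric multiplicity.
The characteristic polynomial is (x - 1)^3(x + 3), so the factor x - 1 appears with exponent 3: the algebraic multiplicity is 3.

rank(A - I) = 2, so the eigenspace has dimension 4 - 2 = 2: the geometric multiplicity is 2.

Since 2 < 3, A is not diagonalizable.

algebraic multiplicity 3, geometric multiplicity 2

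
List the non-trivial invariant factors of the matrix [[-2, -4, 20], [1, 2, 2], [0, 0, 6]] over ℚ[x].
x^2(x - 6)

The Jordan structure of A has elementary divisors x^2, (x - 6). Arranging the block sizes at each eigenvalue in decreasing order and taking row products gives the invariant factors.

Invariant factors (smallest first, each dividing the next): x^2(x - 6).

Check: the last factor x^2(x - 6) is the minimal polynomial, and the product x^2(x - 6) is the characteristic polynomial.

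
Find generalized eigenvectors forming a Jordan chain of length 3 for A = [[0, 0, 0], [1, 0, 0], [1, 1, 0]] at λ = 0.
v_1 = [[1, -1, 2]]^T, v_2 = [[0, 1, 0]]^T, v_3 = [[0, 0, 1]]^T

We seek v_1 ∈ ker(A^3) \ ker(A^2), then set v_{i+1} = A v_i.

One such chain is v_1 = [[1, -1, 2]]^T, v_2 = [[0, 1, 0]]^T, v_3 = [[0, 0, 1]]^T. Check: A v_3 = [[0, 0, 0]]^T = 0.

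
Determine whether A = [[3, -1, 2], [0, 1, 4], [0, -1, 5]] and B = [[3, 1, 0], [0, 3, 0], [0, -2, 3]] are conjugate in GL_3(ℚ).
Yes.

Two matrices over a field are similar if and only if they have the same invariant factors.

Both A and B have characteristic polynomial (x - 3)^3 and minimal polynomial (x - 3)^2. Computing further, both have invariant factors x - 3, (x - 3)^2. Hence A and B are similar.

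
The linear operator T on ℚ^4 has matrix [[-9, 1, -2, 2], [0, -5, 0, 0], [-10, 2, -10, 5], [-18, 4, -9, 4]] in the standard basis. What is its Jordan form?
J = [[-5, 1, 0, 0], [0, -5, 0, 0], [0, 0, -5, 1], [0, 0, 0, -5]]

The characteristic polynomial is det(xI - A) = (x + 5)^4, so the eigenvalues are -5 (algebraic multiplicity 4).

For λ = -5: rank(A + 5I) = 2, rank((A + 5I)^2) = 0. The eigenspace has dimension 4 - 2 = 2, so there are 2 Jordan blocks; the rank sequence gives block sizes [2, 2].

Assembling the blocks gives the Jordan form J above.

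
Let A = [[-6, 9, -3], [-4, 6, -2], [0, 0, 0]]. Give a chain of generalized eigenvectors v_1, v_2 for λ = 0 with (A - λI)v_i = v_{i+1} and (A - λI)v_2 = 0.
v_1 = [[4, 3, 0]]^T, v_2 = [[3, 2, 0]]^T

We seek v_1 ∈ ker(A^2) \ ker(A), then set v_{i+1} = A v_i.

One such chain is v_1 = [[4, 3, 0]]^T, v_2 = [[3, 2, 0]]^T. Check: A v_2 = [[0, 0, 0]]^T = 0.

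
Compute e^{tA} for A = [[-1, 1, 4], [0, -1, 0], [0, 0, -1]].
A has Jordan form J = [[-1, 1, 0], [0, -1, 0], [0, 0, -1]] with A = PJP^{-1}, so e^{tA} = P e^{tJ} P^{-1}.

For a Jordan block J_k(λ), e^{tJ_k(λ)} = e^{λt} · (I + tN + t^2 N^2/2! + ... + t^{k-1} N^{k-1}/(k-1)!) where N is the nilpotent superdiagonal part.

Assembling the blocks and conjugating back gives the entries of e^{tA} as shown above.

e^{tA} = [[e^{-t}, t*e^{-t}, 4*t*e^{-t}], [0, e^{-t}, 0], [0, 0, e^{-t}]]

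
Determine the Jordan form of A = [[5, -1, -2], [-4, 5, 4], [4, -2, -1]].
J = [[3, 1, 0], [0, 3, 0], [0, 0, 3]]

The characteristic polynomial is det(xI - A) = (x - 3)^3, so the eigenvalues are 3 (algebraic multiplicity 3).

For λ = 3: rank(A - 3I) = 1, rank((A - 3I)^2) = 0. The eigenspace has dimension 3 - 1 = 2, so there are 2 Jordan blocks; the rank sequence gives block sizes [2, 1].

Assembling the blocks gives the Jordan form J above.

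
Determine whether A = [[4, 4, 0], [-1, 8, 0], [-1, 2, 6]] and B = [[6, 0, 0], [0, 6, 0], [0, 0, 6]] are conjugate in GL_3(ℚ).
Both have characteristic polynomial (x - 6)^3, but the minimal polynomial of A is (x - 6)^2 while the minimal polynomial of B is x - 6. The minimal polynomial is a similarity invariant, so A and B are not similar.

No.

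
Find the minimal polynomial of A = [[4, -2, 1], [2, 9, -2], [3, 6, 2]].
m_A(x) = (x - 5)^2

The characteristic polynomial factors as (x - 5)^3. The minimal polynomial is ∏(x - λ)^{k_λ} where k_λ is the size of the largest Jordan block at λ.

For λ = 5: rank(A - 5I) = 1, and the largest Jordan block has size 2 (the smallest k with rank((A - 5I)^k) = rank((A - 5I)^(k+1))).

So m_A(x) = (x - 5)^2.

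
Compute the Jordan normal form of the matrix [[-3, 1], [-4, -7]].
The characteristic polynomial is det(xI - A) = (x + 5)^2, so the eigenvalues are -5 (algebraic multiplicity 2).

For λ = -5: rank(A + 5I) = 1, rank((A + 5I)^2) = 0. The eigenspace has dimension 2 - 1 = 1, so there is 1 Jordan block; the rank sequence gives block sizes [2].

Assembling the blocks gives the Jordan form J above.

J = [[-5, 1], [0, -5]]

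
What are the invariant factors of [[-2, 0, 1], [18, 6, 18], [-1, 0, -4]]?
(x - 6)(x + 3)^2

The Jordan structure of A has elementary divisors (x + 3)^2, (x - 6). Arranging the block sizes at each eigenvalue in decreasing order and taking row products gives the invariant factors.

Invariant factors (smallest first, each dividing the next): (x - 6)(x + 3)^2.

Check: the last factor (x - 6)(x + 3)^2 is the minimal polynomial, and the product (x - 6)(x + 3)^2 is the characteristic polynomial.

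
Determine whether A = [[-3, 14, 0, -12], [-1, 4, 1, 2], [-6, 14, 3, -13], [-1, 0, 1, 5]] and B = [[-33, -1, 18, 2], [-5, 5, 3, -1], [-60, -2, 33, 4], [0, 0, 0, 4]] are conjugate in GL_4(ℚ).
Yes.

Two matrices over a field are similar if and only if they have the same invariant factors.

Both A and B have characteristic polynomial (x - 4)^3(x + 3) and minimal polynomial (x - 4)^3(x + 3). Computing further, both have invariant factors (x - 4)^3(x + 3). Hence A and B are similar.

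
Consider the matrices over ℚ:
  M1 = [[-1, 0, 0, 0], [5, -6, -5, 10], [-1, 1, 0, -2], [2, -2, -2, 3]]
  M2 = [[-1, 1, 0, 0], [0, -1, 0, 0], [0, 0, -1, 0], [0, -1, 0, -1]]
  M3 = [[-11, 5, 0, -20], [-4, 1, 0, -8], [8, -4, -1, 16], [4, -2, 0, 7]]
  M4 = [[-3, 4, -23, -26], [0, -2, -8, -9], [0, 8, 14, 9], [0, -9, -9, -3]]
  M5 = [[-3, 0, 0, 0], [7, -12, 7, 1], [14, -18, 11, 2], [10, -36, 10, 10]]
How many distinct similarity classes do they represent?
Characteristic polynomials: χ_{M1} = (x + 1)^4, χ_{M2} = (x + 1)^4, χ_{M3} = (x + 1)^4, χ_{M4} = (x - 6)^2(x + 3)^2, χ_{M5} = (x - 6)^2(x + 3)^2.

{M1, M2, M3}: invariant factors x + 1, x + 1, (x + 1)^2.

{M4}: invariant factors (x - 6)^2(x + 3)^2.

{M5}: invariant factors x + 3, (x - 6)^2(x + 3).

Matrices are similar if and only if their invariant-factor lists agree; the partition into similarity classes is {M1, M2, M3}, {M4}, {M5}.

3 classes: {M1, M2, M3}, {M4}, {M5}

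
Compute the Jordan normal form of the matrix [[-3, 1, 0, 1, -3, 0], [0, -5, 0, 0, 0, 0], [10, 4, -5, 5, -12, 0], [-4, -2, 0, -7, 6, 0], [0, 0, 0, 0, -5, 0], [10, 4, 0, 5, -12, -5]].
The characteristic polynomial is det(xI - A) = (x + 5)^6, so the eigenvalues are -5 (algebraic multiplicity 6).

For λ = -5: rank(A + 5I) = 2, rank((A + 5I)^2) = 0. The eigenspace has dimension 6 - 2 = 4, so there are 4 Jordan blocks; the rank sequence gives block sizes [2, 2, 1, 1].

Assembling the blocks gives the Jordan form J above.

J = [[-5, 1, 0, 0, 0, 0], [0, -5, 0, 0, 0, 0], [0, 0, -5, 1, 0, 0], [0, 0, 0, -5, 0, 0], [0, 0, 0, 0, -5, 0], [0, 0, 0, 0, 0, -5]]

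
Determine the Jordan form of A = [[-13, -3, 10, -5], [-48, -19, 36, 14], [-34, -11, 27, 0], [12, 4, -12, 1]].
J = [[-5, 1, 0, 0], [0, -5, 0, 0], [0, 0, 3, 1], [0, 0, 0, 3]]

The characteristic polynomial is det(xI - A) = (x - 3)^2(x + 5)^2, so the eigenvalues are -5 (algebraic multiplicity 2), 3 (algebraic multiplicity 2).

For λ = -5: rank(A + 5I) = 3, rank((A + 5I)^2) = 2. The eigenspace has dimension 4 - 3 = 1, so there is 1 Jordan block; the rank sequence gives block sizes [2].

For λ = 3: rank(A - 3I) = 3, rank((A - 3I)^2) = 2. The eigenspace has dimension 4 - 3 = 1, so there is 1 Jordan block; the rank sequence gives block sizes [2].

Assembling the blocks gives the Jordan form J above.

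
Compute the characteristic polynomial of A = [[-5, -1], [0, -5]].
χ_A(x) = (x + 5)^2

xI - A = [[x + 5, 1], [0, x + 5]].

Expanding det(xI - A) along the first row:
det(xI - A) = + (x + 5)·det([[x + 5]]) - (1)·det([[0]]).

Evaluating gives χ_A(x) = x^2 + 10x + 25 = (x + 5)^2.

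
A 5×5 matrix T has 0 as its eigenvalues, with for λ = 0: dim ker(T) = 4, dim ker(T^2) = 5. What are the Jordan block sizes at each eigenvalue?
Jordan blocks: (0, 2), (0, 1), (0, 1), (0, 1)

λ = 0: successive nullity increments [4, 1] count blocks of size ≥ k; block sizes are [2, 1, 1, 1].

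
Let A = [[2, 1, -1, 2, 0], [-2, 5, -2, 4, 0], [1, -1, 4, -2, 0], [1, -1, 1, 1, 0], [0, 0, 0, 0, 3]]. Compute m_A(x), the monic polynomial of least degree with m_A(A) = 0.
The characteristic polynomial factors as (x - 3)^5. The minimal polynomial is ∏(x - λ)^{k_λ} where k_λ is the size of the largest Jordan block at λ.

For λ = 3: rank(A - 3I) = 1, and the largest Jordan block has size 2 (the smallest k with rank((A - 3I)^k) = rank((A - 3I)^(k+1))).

So m_A(x) = (x - 3)^2.

m_A(x) = (x - 3)^2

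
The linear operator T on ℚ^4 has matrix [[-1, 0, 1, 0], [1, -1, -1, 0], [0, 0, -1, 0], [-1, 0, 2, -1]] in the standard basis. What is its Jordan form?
The characteristic polynomial is det(xI - A) = (x + 1)^4, so the eigenvalues are -1 (algebraic multiplicity 4).

For λ = -1: rank(A + I) = 2, rank((A + I)^2) = 1, rank((A + I)^3) = 0. The eigenspace has dimension 4 - 2 = 2, so there are 2 Jordan blocks; the rank sequence gives block sizes [3, 1].

Assembling the blocks gives the Jordan form J above.

J = [[-1, 1, 0, 0], [0, -1, 1, 0], [0, 0, -1, 0], [0, 0, 0, -1]]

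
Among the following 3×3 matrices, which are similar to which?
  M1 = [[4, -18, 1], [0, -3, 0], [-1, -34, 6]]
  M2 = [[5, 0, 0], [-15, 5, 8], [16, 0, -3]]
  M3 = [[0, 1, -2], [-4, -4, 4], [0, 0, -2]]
2 classes: {M1, M2}, {M3}

Characteristic polynomials: χ_{M1} = (x - 5)^2(x + 3), χ_{M2} = (x - 5)^2(x + 3), χ_{M3} = (x + 2)^3.

{M1, M2}: invariant factors (x - 5)^2(x + 3).

{M3}: invariant factors x + 2, (x + 2)^2.

Matrices are similar if and only if their invariant-factor lists agree; the partition into similarity classes is {M1, M2}, {M3}.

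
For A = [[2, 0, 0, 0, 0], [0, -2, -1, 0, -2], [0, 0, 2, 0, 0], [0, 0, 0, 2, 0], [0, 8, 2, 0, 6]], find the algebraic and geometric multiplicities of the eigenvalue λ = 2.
The characteristic polynomial is (x - 2)^5, so the factor x - 2 appears with exponent 5: the algebraic multiplicity is 5.

rank(A - 2I) = 1, so the eigenspace has dimension 5 - 1 = 4: the geometric multiplicity is 4.

Since 4 < 5, A is not diagonalizable.

algebraic multiplicity 5, geometric multiplicity 4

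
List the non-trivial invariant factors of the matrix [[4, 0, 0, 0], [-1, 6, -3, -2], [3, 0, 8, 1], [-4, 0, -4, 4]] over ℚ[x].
The Jordan structure of A has elementary divisors (x - 4), (x - 6)^3. Arranging the block sizes at each eigenvalue in decreasing order and taking row products gives the invariant factors.

Invariant factors (smallest first, each dividing the next): (x - 6)^3(x - 4).

Check: the last factor (x - 6)^3(x - 4) is the minimal polynomial, and the product (x - 6)^3(x - 4) is the characteristic polynomial.

(x - 6)^3(x - 4)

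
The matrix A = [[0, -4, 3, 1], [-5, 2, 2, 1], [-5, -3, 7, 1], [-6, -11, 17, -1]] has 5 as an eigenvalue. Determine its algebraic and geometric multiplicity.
The characteristic polynomial is (x - 5)^2(x + 1)^2, so the factor x - 5 appears with exponent 2: the algebraic multiplicity is 2.

rank(A - 5I) = 3, so the eigenspace has dimension 4 - 3 = 1: the geometric multiplicity is 1.

Since 1 < 2, A is not diagonalizable.

algebraic multiplicity 2, geometric multiplicity 1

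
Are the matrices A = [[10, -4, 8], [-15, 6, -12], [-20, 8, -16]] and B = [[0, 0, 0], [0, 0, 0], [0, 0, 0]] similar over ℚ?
No.

Both have characteristic polynomial x^3, but the minimal polynomial of A is x^2 while the minimal polynomial of B is x. The minimal polynomial is a similarity invariant, so A and B are not similar.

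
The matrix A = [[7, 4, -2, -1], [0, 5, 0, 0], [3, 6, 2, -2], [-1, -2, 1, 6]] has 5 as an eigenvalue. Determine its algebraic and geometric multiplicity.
The characteristic polynomial is (x - 5)^4, so the factor x - 5 appears with exponent 4: the algebraic multiplicity is 4.

rank(A - 5I) = 2, so the eigenspace has dimension 4 - 2 = 2: the geometric multiplicity is 2.

Since 2 < 4, A is not diagonalizable.

algebraic multiplicity 4, geometric multiplicity 2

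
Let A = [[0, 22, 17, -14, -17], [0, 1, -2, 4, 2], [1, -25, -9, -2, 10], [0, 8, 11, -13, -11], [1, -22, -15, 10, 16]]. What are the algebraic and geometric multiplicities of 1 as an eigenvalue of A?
The characteristic polynomial is x^2(x - 1)(x + 3)^2, so the factor x - 1 appears with exponent 1: the algebraic multiplicity is 1.

rank(A - I) = 4, so the eigenspace has dimension 5 - 4 = 1: the geometric multiplicity is 1.

algebraic multiplicity 1, geometric multiplicity 1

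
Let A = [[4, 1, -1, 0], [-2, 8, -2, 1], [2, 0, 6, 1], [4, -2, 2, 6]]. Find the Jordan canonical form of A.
J = [[6, 1, 0, 0], [0, 6, 0, 0], [0, 0, 6, 1], [0, 0, 0, 6]]

The characteristic polynomial is det(xI - A) = (x - 6)^4, so the eigenvalues are 6 (algebraic multiplicity 4).

For λ = 6: rank(A - 6I) = 2, rank((A - 6I)^2) = 0. The eigenspace has dimension 4 - 2 = 2, so there are 2 Jordan blocks; the rank sequence gives block sizes [2, 2].

Assembling the blocks gives the Jordan form J above.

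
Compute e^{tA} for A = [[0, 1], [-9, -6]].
e^{tA} = [[(3*t + 1)*e^{-3*t}, t*e^{-3*t}], [-9*t*e^{-3*t}, (1 - 3*t)*e^{-3*t}]]

A has Jordan form J = [[-3, 1], [0, -3]] with A = PJP^{-1}, so e^{tA} = P e^{tJ} P^{-1}.

For a Jordan block J_k(λ), e^{tJ_k(λ)} = e^{λt} · (I + tN + t^2 N^2/2! + ... + t^{k-1} N^{k-1}/(k-1)!) where N is the nilpotent superdiagonal part.

Assembling the blocks and conjugating back gives the entries of e^{tA} as shown above.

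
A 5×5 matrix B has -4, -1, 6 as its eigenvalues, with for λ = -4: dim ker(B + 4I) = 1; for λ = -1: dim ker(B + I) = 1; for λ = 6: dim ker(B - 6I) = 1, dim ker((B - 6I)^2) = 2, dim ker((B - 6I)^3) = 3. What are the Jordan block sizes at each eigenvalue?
λ = -4: successive nullity increments [1] count blocks of size ≥ k; block sizes are [1].
λ = -1: successive nullity increments [1] count blocks of size ≥ k; block sizes are [1].
λ = 6: successive nullity increments [1, 1, 1] count blocks of size ≥ k; block sizes are [3].

Jordan blocks: (-4, 1), (-1, 1), (6, 3)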